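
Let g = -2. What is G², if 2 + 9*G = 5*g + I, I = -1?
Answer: 169/81 ≈ 2.0864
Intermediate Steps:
G = -13/9 (G = -2/9 + (5*(-2) - 1)/9 = -2/9 + (-10 - 1)/9 = -2/9 + (⅑)*(-11) = -2/9 - 11/9 = -13/9 ≈ -1.4444)
G² = (-13/9)² = 169/81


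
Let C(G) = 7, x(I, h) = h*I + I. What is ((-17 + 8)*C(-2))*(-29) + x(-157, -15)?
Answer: 4025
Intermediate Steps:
x(I, h) = I + I*h (x(I, h) = I*h + I = I + I*h)
((-17 + 8)*C(-2))*(-29) + x(-157, -15) = ((-17 + 8)*7)*(-29) - 157*(1 - 15) = -9*7*(-29) - 157*(-14) = -63*(-29) + 2198 = 1827 + 2198 = 4025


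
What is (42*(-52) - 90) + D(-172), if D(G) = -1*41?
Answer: -2315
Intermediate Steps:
D(G) = -41
(42*(-52) - 90) + D(-172) = (42*(-52) - 90) - 41 = (-2184 - 90) - 41 = -2274 - 41 = -2315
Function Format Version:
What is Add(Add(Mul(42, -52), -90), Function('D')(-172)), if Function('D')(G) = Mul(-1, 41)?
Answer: -2315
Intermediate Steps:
Function('D')(G) = -41
Add(Add(Mul(42, -52), -90), Function('D')(-172)) = Add(Add(Mul(42, -52), -90), -41) = Add(Add(-2184, -90), -41) = Add(-2274, -41) = -2315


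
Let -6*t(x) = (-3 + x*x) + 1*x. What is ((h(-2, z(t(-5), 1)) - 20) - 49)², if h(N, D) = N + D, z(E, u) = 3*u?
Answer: 4624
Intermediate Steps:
t(x) = ½ - x/6 - x²/6 (t(x) = -((-3 + x*x) + 1*x)/6 = -((-3 + x²) + x)/6 = -(-3 + x + x²)/6 = ½ - x/6 - x²/6)
h(N, D) = D + N
((h(-2, z(t(-5), 1)) - 20) - 49)² = (((3*1 - 2) - 20) - 49)² = (((3 - 2) - 20) - 49)² = ((1 - 20) - 49)² = (-19 - 49)² = (-68)² = 4624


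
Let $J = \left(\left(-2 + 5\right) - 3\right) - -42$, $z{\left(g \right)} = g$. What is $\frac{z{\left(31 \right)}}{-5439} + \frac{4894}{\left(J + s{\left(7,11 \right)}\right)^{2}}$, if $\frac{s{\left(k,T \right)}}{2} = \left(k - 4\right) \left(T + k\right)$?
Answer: $\frac{4320161}{20396250} \approx 0.21181$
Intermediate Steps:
$s{\left(k,T \right)} = 2 \left(-4 + k\right) \left(T + k\right)$ ($s{\left(k,T \right)} = 2 \left(k - 4\right) \left(T + k\right) = 2 \left(-4 + k\right) \left(T + k\right)$)
$J = 42$ ($J = \left(3 - 3\right) + 42 = 0 + 42 = 42$)
$\frac{z{\left(31 \right)}}{-5439} + \frac{4894}{\left(J + s{\left(7,11 \right)}\right)^{2}} = \frac{31}{-5439} + \frac{4894}{\left(42 + \left(\left(-8\right) 11 - 56 + 2 \cdot 7^{2} + 2 \cdot 11 \cdot 7\right)\right)^{2}} = 31 \left(- \frac{1}{5439}\right) + \frac{4894}{\left(42 + \left(-88 - 56 + 2 \cdot 49 + 154\right)\right)^{2}} = - \frac{31}{5439} + \frac{4894}{\left(42 + \left(-88 - 56 + 98 + 154\right)\right)^{2}} = - \frac{31}{5439} + \frac{4894}{\left(42 + 108\right)^{2}} = - \frac{31}{5439} + \frac{4894}{150^{2}} = - \frac{31}{5439} + \frac{4894}{22500} = - \frac{31}{5439} + 4894 \cdot \frac{1}{22500} = - \frac{31}{5439} + \frac{2447}{11250} = \frac{4320161}{20396250}$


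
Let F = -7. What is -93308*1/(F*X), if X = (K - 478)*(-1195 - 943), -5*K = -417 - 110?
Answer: 233270/13940829 ≈ 0.016733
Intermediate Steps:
K = 527/5 (K = -(-417 - 110)/5 = -⅕*(-527) = 527/5 ≈ 105.40)
X = 3983094/5 (X = (527/5 - 478)*(-1195 - 943) = -1863/5*(-2138) = 3983094/5 ≈ 7.9662e+5)
-93308*1/(F*X) = -93308/((-7*3983094/5)) = -93308/(-27881658/5) = -93308*(-5/27881658) = 233270/13940829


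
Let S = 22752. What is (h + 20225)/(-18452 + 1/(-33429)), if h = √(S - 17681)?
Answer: -676101525/616831909 - 33429*√5071/616831909 ≈ -1.0999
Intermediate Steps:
h = √5071 (h = √(22752 - 17681) = √5071 ≈ 71.211)
(h + 20225)/(-18452 + 1/(-33429)) = (√5071 + 20225)/(-18452 + 1/(-33429)) = (20225 + √5071)/(-18452 - 1/33429) = (20225 + √5071)/(-616831909/33429) = (20225 + √5071)*(-33429/616831909) = -676101525/616831909 - 33429*√5071/616831909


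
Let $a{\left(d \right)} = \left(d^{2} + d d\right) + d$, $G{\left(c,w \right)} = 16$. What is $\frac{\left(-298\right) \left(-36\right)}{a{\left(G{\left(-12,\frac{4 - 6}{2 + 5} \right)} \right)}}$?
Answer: $\frac{447}{22} \approx 20.318$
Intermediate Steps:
$a{\left(d \right)} = d + 2 d^{2}$ ($a{\left(d \right)} = \left(d^{2} + d^{2}\right) + d = 2 d^{2} + d = d + 2 d^{2}$)
$\frac{\left(-298\right) \left(-36\right)}{a{\left(G{\left(-12,\frac{4 - 6}{2 + 5} \right)} \right)}} = \frac{\left(-298\right) \left(-36\right)}{16 \left(1 + 2 \cdot 16\right)} = \frac{10728}{16 \left(1 + 32\right)} = \frac{10728}{16 \cdot 33} = \frac{10728}{528} = 10728 \cdot \frac{1}{528} = \frac{447}{22}$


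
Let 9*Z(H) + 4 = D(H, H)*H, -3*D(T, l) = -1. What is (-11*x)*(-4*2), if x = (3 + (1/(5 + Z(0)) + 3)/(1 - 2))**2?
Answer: 7128/1681 ≈ 4.2403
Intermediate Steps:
D(T, l) = 1/3 (D(T, l) = -1/3*(-1) = 1/3)
Z(H) = -4/9 + H/27 (Z(H) = -4/9 + (H/3)/9 = -4/9 + H/27)
x = 81/1681 (x = (3 + (1/(5 + (-4/9 + (1/27)*0)) + 3)/(1 - 2))**2 = (3 + (1/(5 + (-4/9 + 0)) + 3)/(-1))**2 = (3 + (1/(5 - 4/9) + 3)*(-1))**2 = (3 + (1/(41/9) + 3)*(-1))**2 = (3 + (9/41 + 3)*(-1))**2 = (3 + (132/41)*(-1))**2 = (3 - 132/41)**2 = (-9/41)**2 = 81/1681 ≈ 0.048186)
(-11*x)*(-4*2) = (-11*81/1681)*(-4*2) = -891/1681*(-8) = 7128/1681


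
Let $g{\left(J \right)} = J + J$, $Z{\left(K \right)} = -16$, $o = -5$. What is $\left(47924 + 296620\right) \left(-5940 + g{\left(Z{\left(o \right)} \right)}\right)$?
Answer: $-2057616768$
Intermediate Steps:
$g{\left(J \right)} = 2 J$
$\left(47924 + 296620\right) \left(-5940 + g{\left(Z{\left(o \right)} \right)}\right) = \left(47924 + 296620\right) \left(-5940 + 2 \left(-16\right)\right) = 344544 \left(-5940 - 32\right) = 344544 \left(-5972\right) = -2057616768$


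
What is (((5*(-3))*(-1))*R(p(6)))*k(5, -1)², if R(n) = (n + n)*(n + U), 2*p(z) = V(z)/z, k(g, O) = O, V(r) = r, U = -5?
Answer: -135/2 ≈ -67.500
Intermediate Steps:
p(z) = ½ (p(z) = (z/z)/2 = (½)*1 = ½)
R(n) = 2*n*(-5 + n) (R(n) = (n + n)*(n - 5) = (2*n)*(-5 + n) = 2*n*(-5 + n))
(((5*(-3))*(-1))*R(p(6)))*k(5, -1)² = (((5*(-3))*(-1))*(2*(½)*(-5 + ½)))*(-1)² = ((-15*(-1))*(2*(½)*(-9/2)))*1 = (15*(-9/2))*1 = -135/2*1 = -135/2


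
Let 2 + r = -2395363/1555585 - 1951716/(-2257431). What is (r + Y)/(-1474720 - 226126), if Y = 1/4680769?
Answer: 7328958850966713252/4659498570762585457745915 ≈ 1.5729e-6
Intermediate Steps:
Y = 1/4680769 ≈ 2.1364e-7
r = -3131519387621/1170541934045 (r = -2 + (-2395363/1555585 - 1951716/(-2257431)) = -2 + (-2395363*1/1555585 - 1951716*(-1/2257431)) = -2 + (-2395363/1555585 + 650572/752477) = -2 - 790435519531/1170541934045 = -3131519387621/1170541934045 ≈ -2.6753)
(r + Y)/(-1474720 - 226126) = (-3131519387621/1170541934045 + 1/4680769)/(-1474720 - 226126) = -14657917701933426504/5479036398077880605/(-1700846) = -14657917701933426504/5479036398077880605*(-1/1700846) = 7328958850966713252/4659498570762585457745915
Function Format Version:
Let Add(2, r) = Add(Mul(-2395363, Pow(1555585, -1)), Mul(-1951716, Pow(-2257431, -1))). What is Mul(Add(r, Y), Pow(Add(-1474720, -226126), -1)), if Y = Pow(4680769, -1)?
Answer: Rational(7328958850966713252, 4659498570762585457745915) ≈ 1.5729e-6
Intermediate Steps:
Y = Rational(1, 4680769) ≈ 2.1364e-7
r = Rational(-3131519387621, 1170541934045) (r = Add(-2, Add(Mul(-2395363, Pow(1555585, -1)), Mul(-1951716, Pow(-2257431, -1)))) = Add(-2, Add(Mul(-2395363, Rational(1, 1555585)), Mul(-1951716, Rational(-1, 2257431)))) = Add(-2, Add(Rational(-2395363, 1555585), Rational(650572, 752477))) = Add(-2, Rational(-790435519531, 1170541934045)) = Rational(-3131519387621, 1170541934045) ≈ -2.6753)
Mul(Add(r, Y), Pow(Add(-1474720, -226126), -1)) = Mul(Add(Rational(-3131519387621, 1170541934045), Rational(1, 4680769)), Pow(Add(-1474720, -226126), -1)) = Mul(Rational(-14657917701933426504, 5479036398077880605), Pow(-1700846, -1)) = Mul(Rational(-14657917701933426504, 5479036398077880605), Rational(-1, 1700846)) = Rational(7328958850966713252, 4659498570762585457745915)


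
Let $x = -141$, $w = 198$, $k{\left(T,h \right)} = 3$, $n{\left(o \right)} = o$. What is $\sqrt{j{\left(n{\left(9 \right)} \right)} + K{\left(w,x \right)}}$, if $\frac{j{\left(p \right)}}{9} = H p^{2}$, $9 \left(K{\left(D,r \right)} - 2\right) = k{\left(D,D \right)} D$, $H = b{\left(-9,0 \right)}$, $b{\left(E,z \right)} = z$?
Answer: $2 \sqrt{17} \approx 8.2462$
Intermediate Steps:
$H = 0$
$K{\left(D,r \right)} = 2 + \frac{D}{3}$ ($K{\left(D,r \right)} = 2 + \frac{3 D}{9} = 2 + \frac{D}{3}$)
$j{\left(p \right)} = 0$ ($j{\left(p \right)} = 9 \cdot 0 p^{2} = 9 \cdot 0 = 0$)
$\sqrt{j{\left(n{\left(9 \right)} \right)} + K{\left(w,x \right)}} = \sqrt{0 + \left(2 + \frac{1}{3} \cdot 198\right)} = \sqrt{0 + \left(2 + 66\right)} = \sqrt{0 + 68} = \sqrt{68} = 2 \sqrt{17}$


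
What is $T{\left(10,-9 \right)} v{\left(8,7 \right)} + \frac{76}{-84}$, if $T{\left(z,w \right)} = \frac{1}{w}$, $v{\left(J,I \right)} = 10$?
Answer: $- \frac{127}{63} \approx -2.0159$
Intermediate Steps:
$T{\left(10,-9 \right)} v{\left(8,7 \right)} + \frac{76}{-84} = \frac{1}{-9} \cdot 10 + \frac{76}{-84} = \left(- \frac{1}{9}\right) 10 + 76 \left(- \frac{1}{84}\right) = - \frac{10}{9} - \frac{19}{21} = - \frac{127}{63}$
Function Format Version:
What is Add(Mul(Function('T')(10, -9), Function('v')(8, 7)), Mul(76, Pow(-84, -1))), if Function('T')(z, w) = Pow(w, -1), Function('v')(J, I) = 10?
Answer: Rational(-127, 63) ≈ -2.0159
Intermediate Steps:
Add(Mul(Function('T')(10, -9), Function('v')(8, 7)), Mul(76, Pow(-84, -1))) = Add(Mul(Pow(-9, -1), 10), Mul(76, Pow(-84, -1))) = Add(Mul(Rational(-1, 9), 10), Mul(76, Rational(-1, 84))) = Add(Rational(-10, 9), Rational(-19, 21)) = Rational(-127, 63)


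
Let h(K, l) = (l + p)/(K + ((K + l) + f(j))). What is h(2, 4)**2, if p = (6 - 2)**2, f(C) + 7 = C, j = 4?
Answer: 16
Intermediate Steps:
f(C) = -7 + C
p = 16 (p = 4**2 = 16)
h(K, l) = (16 + l)/(-3 + l + 2*K) (h(K, l) = (l + 16)/(K + ((K + l) + (-7 + 4))) = (16 + l)/(K + ((K + l) - 3)) = (16 + l)/(K + (-3 + K + l)) = (16 + l)/(-3 + l + 2*K))
h(2, 4)**2 = ((16 + 4)/(-3 + 4 + 2*2))**2 = (20/(-3 + 4 + 4))**2 = (20/5)**2 = ((1/5)*20)**2 = 4**2 = 16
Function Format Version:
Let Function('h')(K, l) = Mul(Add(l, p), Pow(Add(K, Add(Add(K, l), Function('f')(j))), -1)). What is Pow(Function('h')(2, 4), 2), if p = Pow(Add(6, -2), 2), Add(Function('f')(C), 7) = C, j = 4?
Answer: 16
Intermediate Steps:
Function('f')(C) = Add(-7, C)
p = 16 (p = Pow(4, 2) = 16)
Function('h')(K, l) = Mul(Pow(Add(-3, l, Mul(2, K)), -1), Add(16, l)) (Function('h')(K, l) = Mul(Add(l, 16), Pow(Add(K, Add(Add(K, l), Add(-7, 4))), -1)) = Mul(Add(16, l), Pow(Add(K, Add(Add(K, l), -3)), -1)) = Mul(Add(16, l), Pow(Add(K, Add(-3, K, l)), -1)) = Mul(Add(16, l), Pow(Add(-3, l, Mul(2, K)), -1)) = Mul(Pow(Add(-3, l, Mul(2, K)), -1), Add(16, l)))
Pow(Function('h')(2, 4), 2) = Pow(Mul(Pow(Add(-3, 4, Mul(2, 2)), -1), Add(16, 4)), 2) = Pow(Mul(Pow(Add(-3, 4, 4), -1), 20), 2) = Pow(Mul(Pow(5, -1), 20), 2) = Pow(Mul(Rational(1, 5), 20), 2) = Pow(4, 2) = 16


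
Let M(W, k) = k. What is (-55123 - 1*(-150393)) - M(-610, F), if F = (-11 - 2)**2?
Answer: 95101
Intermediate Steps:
F = 169 (F = (-13)**2 = 169)
(-55123 - 1*(-150393)) - M(-610, F) = (-55123 - 1*(-150393)) - 1*169 = (-55123 + 150393) - 169 = 95270 - 169 = 95101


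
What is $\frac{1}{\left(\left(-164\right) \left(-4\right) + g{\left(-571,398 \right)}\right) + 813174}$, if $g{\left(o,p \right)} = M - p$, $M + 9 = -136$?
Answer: $\frac{1}{813287} \approx 1.2296 \cdot 10^{-6}$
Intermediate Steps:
$M = -145$ ($M = -9 - 136 = -145$)
$g{\left(o,p \right)} = -145 - p$
$\frac{1}{\left(\left(-164\right) \left(-4\right) + g{\left(-571,398 \right)}\right) + 813174} = \frac{1}{\left(\left(-164\right) \left(-4\right) - 543\right) + 813174} = \frac{1}{\left(656 - 543\right) + 813174} = \frac{1}{113 + 813174} = \frac{1}{813287}$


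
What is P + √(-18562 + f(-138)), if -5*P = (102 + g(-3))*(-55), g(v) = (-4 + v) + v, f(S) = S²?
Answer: 1012 + √482 ≈ 1034.0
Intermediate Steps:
g(v) = -4 + 2*v
P = 1012 (P = -(102 + (-4 + 2*(-3)))*(-55)/5 = -(102 + (-4 - 6))*(-55)/5 = -(102 - 10)*(-55)/5 = -92*(-55)/5 = -⅕*(-5060) = 1012)
P + √(-18562 + f(-138)) = 1012 + √(-18562 + (-138)²) = 1012 + √(-18562 + 19044) = 1012 + √482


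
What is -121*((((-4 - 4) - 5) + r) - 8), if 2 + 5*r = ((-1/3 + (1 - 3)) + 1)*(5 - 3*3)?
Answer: 7381/3 ≈ 2460.3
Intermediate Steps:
r = 2/3 (r = -2/5 + (((-1/3 + (1 - 3)) + 1)*(5 - 3*3))/5 = -2/5 + (((-1*1/3 - 2) + 1)*(5 - 9))/5 = -2/5 + (((-1/3 - 2) + 1)*(-4))/5 = -2/5 + ((-7/3 + 1)*(-4))/5 = -2/5 + (-4/3*(-4))/5 = -2/5 + (1/5)*(16/3) = -2/5 + 16/15 = 2/3 ≈ 0.66667)
-121*((((-4 - 4) - 5) + r) - 8) = -121*((((-4 - 4) - 5) + 2/3) - 8) = -121*(((-8 - 5) + 2/3) - 8) = -121*((-13 + 2/3) - 8) = -121*(-37/3 - 8) = -121*(-61/3) = 7381/3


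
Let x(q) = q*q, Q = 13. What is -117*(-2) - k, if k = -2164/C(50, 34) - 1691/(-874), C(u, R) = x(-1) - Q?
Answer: 7139/138 ≈ 51.732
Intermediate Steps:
x(q) = q**2
C(u, R) = -12 (C(u, R) = (-1)**2 - 1*13 = 1 - 13 = -12)
k = 25153/138 (k = -2164/(-12) - 1691/(-874) = -2164*(-1/12) - 1691*(-1/874) = 541/3 + 89/46 = 25153/138 ≈ 182.27)
-117*(-2) - k = -117*(-2) - 1*25153/138 = 234 - 25153/138 = 7139/138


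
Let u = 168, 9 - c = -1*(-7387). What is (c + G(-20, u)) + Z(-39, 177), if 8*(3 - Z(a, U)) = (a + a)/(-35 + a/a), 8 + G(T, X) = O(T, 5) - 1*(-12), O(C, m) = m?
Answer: -1001815/136 ≈ -7366.3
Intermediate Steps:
c = -7378 (c = 9 - (-1)*(-7387) = 9 - 1*7387 = 9 - 7387 = -7378)
G(T, X) = 9 (G(T, X) = -8 + (5 - 1*(-12)) = -8 + (5 + 12) = -8 + 17 = 9)
Z(a, U) = 3 + a/136 (Z(a, U) = 3 - (a + a)/(8*(-35 + a/a)) = 3 - 2*a/(8*(-35 + 1)) = 3 - 2*a/(8*(-34)) = 3 - 2*a*(-1)/(8*34) = 3 - (-1)*a/136 = 3 + a/136)
(c + G(-20, u)) + Z(-39, 177) = (-7378 + 9) + (3 + (1/136)*(-39)) = -7369 + (3 - 39/136) = -7369 + 369/136 = -1001815/136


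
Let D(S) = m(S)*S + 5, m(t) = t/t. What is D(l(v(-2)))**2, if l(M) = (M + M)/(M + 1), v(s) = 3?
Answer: 169/4 ≈ 42.250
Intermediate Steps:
m(t) = 1
l(M) = 2*M/(1 + M) (l(M) = (2*M)/(1 + M) = 2*M/(1 + M))
D(S) = 5 + S (D(S) = 1*S + 5 = S + 5 = 5 + S)
D(l(v(-2)))**2 = (5 + 2*3/(1 + 3))**2 = (5 + 2*3/4)**2 = (5 + 2*3*(1/4))**2 = (5 + 3/2)**2 = (13/2)**2 = 169/4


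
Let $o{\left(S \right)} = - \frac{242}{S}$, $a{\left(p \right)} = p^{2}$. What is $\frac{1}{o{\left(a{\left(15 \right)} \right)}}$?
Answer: $- \frac{225}{242} \approx -0.92975$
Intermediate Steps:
$\frac{1}{o{\left(a{\left(15 \right)} \right)}} = \frac{1}{\left(-242\right) \frac{1}{15^{2}}} = \frac{1}{\left(-242\right) \frac{1}{225}} = \frac{1}{- \frac{242}{225}} = - \frac{225}{242}$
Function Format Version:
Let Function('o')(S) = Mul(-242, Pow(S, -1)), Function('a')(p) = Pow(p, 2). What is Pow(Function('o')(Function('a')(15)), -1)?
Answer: Rational(-225, 242) ≈ -0.92975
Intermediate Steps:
Pow(Function('o')(Function('a')(15)), -1) = Pow(Mul(-242, Pow(Pow(15, 2), -1)), -1) = Pow(Mul(-242, Pow(225, -1)), -1) = Pow(Mul(-242, Rational(1, 225)), -1) = Pow(Rational(-242, 225), -1) = Rational(-225, 242)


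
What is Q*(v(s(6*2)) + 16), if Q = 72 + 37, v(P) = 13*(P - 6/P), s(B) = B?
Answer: 36079/2 ≈ 18040.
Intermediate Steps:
v(P) = -78/P + 13*P
Q = 109
Q*(v(s(6*2)) + 16) = 109*((-78/(6*2) + 13*(6*2)) + 16) = 109*((-78/12 + 13*12) + 16) = 109*((-78*1/12 + 156) + 16) = 109*((-13/2 + 156) + 16) = 109*(299/2 + 16) = 109*(331/2) = 36079/2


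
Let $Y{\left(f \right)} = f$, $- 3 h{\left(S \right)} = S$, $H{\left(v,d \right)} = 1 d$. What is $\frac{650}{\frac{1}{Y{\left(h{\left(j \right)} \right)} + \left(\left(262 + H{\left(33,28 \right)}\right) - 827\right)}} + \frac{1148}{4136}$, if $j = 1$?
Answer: $- \frac{1083424339}{3102} \approx -3.4927 \cdot 10^{5}$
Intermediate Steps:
$H{\left(v,d \right)} = d$
$h{\left(S \right)} = - \frac{S}{3}$
$\frac{650}{\frac{1}{Y{\left(h{\left(j \right)} \right)} + \left(\left(262 + H{\left(33,28 \right)}\right) - 827\right)}} + \frac{1148}{4136} = \frac{650}{\frac{1}{\left(- \frac{1}{3}\right) 1 + \left(\left(262 + 28\right) - 827\right)}} + \frac{1148}{4136} = \frac{650}{\frac{1}{- \frac{1}{3} + \left(290 - 827\right)}} + 1148 \cdot \frac{1}{4136} = \frac{650}{\frac{1}{- \frac{1}{3} - 537}} + \frac{287}{1034} = \frac{650}{\frac{1}{- \frac{1612}{3}}} + \frac{287}{1034} = \frac{650}{- \frac{3}{1612}} + \frac{287}{1034} = 650 \left(- \frac{1612}{3}\right) + \frac{287}{1034} = - \frac{1047800}{3} + \frac{287}{1034} = - \frac{1083424339}{3102}$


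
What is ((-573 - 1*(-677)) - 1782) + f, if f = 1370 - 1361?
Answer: -1669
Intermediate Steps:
f = 9
((-573 - 1*(-677)) - 1782) + f = ((-573 - 1*(-677)) - 1782) + 9 = ((-573 + 677) - 1782) + 9 = (104 - 1782) + 9 = -1678 + 9 = -1669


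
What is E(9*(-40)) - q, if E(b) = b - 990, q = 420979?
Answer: -422329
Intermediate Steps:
E(b) = -990 + b
E(9*(-40)) - q = (-990 + 9*(-40)) - 1*420979 = (-990 - 360) - 420979 = -1350 - 420979 = -422329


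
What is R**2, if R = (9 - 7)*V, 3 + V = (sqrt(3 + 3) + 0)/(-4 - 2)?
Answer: (18 + sqrt(6))**2/9 ≈ 46.465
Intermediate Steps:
V = -3 - sqrt(6)/6 (V = -3 + (sqrt(3 + 3) + 0)/(-4 - 2) = -3 + (sqrt(6) + 0)/(-6) = -3 + sqrt(6)*(-1/6) = -3 - sqrt(6)/6 ≈ -3.4082)
R = -6 - sqrt(6)/3 (R = (9 - 7)*(-3 - sqrt(6)/6) = 2*(-3 - sqrt(6)/6) = -6 - sqrt(6)/3 ≈ -6.8165)
R**2 = (-6 - sqrt(6)/3)**2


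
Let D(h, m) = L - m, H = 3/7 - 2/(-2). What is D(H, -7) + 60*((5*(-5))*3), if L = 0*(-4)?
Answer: -4493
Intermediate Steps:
L = 0
H = 10/7 (H = 3*(⅐) - 2*(-½) = 3/7 + 1 = 10/7 ≈ 1.4286)
D(h, m) = -m (D(h, m) = 0 - m = -m)
D(H, -7) + 60*((5*(-5))*3) = -1*(-7) + 60*((5*(-5))*3) = 7 + 60*(-25*3) = 7 + 60*(-75) = 7 - 4500 = -4493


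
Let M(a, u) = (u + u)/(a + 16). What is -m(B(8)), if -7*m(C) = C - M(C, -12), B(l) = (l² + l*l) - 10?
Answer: 7918/469 ≈ 16.883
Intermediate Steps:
M(a, u) = 2*u/(16 + a) (M(a, u) = (2*u)/(16 + a) = 2*u/(16 + a))
B(l) = -10 + 2*l² (B(l) = (l² + l²) - 10 = 2*l² - 10 = -10 + 2*l²)
m(C) = -24/(7*(16 + C)) - C/7 (m(C) = -(C - 2*(-12)/(16 + C))/7 = -(C - (-24)/(16 + C))/7 = -(C + 24/(16 + C))/7 = -24/(7*(16 + C)) - C/7)
-m(B(8)) = -(-24 - (-10 + 2*8²)*(16 + (-10 + 2*8²)))/(7*(16 + (-10 + 2*8²))) = -(-24 - (-10 + 2*64)*(16 + (-10 + 2*64)))/(7*(16 + (-10 + 2*64))) = -(-24 - (-10 + 128)*(16 + (-10 + 128)))/(7*(16 + (-10 + 128))) = -(-24 - 1*118*(16 + 118))/(7*(16 + 118)) = -(-24 - 1*118*134)/(7*134) = -(-24 - 15812)/(7*134) = -(-15836)/(7*134) = -1*(-7918/469) = 7918/469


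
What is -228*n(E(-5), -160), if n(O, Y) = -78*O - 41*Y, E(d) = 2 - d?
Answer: -1371192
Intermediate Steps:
-228*n(E(-5), -160) = -228*(-78*(2 - 1*(-5)) - 41*(-160)) = -228*(-78*(2 + 5) + 6560) = -228*(-78*7 + 6560) = -228*(-546 + 6560) = -228*6014 = -1371192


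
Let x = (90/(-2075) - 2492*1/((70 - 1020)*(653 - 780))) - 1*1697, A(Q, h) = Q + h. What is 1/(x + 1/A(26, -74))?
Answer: -240334800/407868550799 ≈ -0.00058925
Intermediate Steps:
x = -8497157163/5006975 (x = (90*(-1/2075) - 2492/((-950*(-127)))) - 1697 = (-18/415 - 2492/120650) - 1697 = (-18/415 - 2492*1/120650) - 1697 = (-18/415 - 1246/60325) - 1697 = -320588/5006975 - 1697 = -8497157163/5006975 ≈ -1697.1)
1/(x + 1/A(26, -74)) = 1/(-8497157163/5006975 + 1/(26 - 74)) = 1/(-8497157163/5006975 + 1/(-48)) = 1/(-8497157163/5006975 - 1/48) = 1/(-407868550799/240334800) = -240334800/407868550799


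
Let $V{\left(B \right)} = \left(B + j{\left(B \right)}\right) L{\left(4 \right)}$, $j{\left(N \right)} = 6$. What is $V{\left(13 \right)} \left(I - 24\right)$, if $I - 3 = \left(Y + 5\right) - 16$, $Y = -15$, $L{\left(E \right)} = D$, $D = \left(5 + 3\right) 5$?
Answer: $-35720$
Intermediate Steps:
$D = 40$ ($D = 8 \cdot 5 = 40$)
$L{\left(E \right)} = 40$
$V{\left(B \right)} = 240 + 40 B$ ($V{\left(B \right)} = \left(B + 6\right) 40 = \left(6 + B\right) 40 = 240 + 40 B$)
$I = -23$ ($I = 3 + \left(\left(-15 + 5\right) - 16\right) = 3 - 26 = -23$)
$V{\left(13 \right)} \left(I - 24\right) = \left(240 + 40 \cdot 13\right) \left(-23 - 24\right) = \left(240 + 520\right) \left(-47\right) = 760 \left(-47\right) = -35720$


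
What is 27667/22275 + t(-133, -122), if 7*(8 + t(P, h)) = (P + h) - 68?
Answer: -8248556/155925 ≈ -52.901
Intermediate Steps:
t(P, h) = -124/7 + P/7 + h/7 (t(P, h) = -8 + ((P + h) - 68)/7 = -8 + (-68 + P + h)/7 = -8 + (-68/7 + P/7 + h/7) = -124/7 + P/7 + h/7)
27667/22275 + t(-133, -122) = 27667/22275 + (-124/7 + (⅐)*(-133) + (⅐)*(-122)) = 27667*(1/22275) + (-124/7 - 19 - 122/7) = 27667/22275 - 379/7 = -8248556/155925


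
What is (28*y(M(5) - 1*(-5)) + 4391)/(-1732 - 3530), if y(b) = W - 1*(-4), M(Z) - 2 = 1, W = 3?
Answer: -1529/1754 ≈ -0.87172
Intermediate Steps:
M(Z) = 3 (M(Z) = 2 + 1 = 3)
y(b) = 7 (y(b) = 3 - 1*(-4) = 3 + 4 = 7)
(28*y(M(5) - 1*(-5)) + 4391)/(-1732 - 3530) = (28*7 + 4391)/(-1732 - 3530) = (196 + 4391)/(-5262) = 4587*(-1/5262) = -1529/1754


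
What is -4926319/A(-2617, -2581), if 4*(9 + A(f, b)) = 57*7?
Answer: -19705276/363 ≈ -54285.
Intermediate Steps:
A(f, b) = 363/4 (A(f, b) = -9 + (57*7)/4 = -9 + (¼)*399 = -9 + 399/4 = 363/4)
-4926319/A(-2617, -2581) = -4926319/363/4 = -4926319*4/363 = -1*19705276/363 = -19705276/363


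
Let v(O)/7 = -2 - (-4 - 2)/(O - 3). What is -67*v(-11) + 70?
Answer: 1209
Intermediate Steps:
v(O) = -14 + 42/(-3 + O) (v(O) = 7*(-2 - (-4 - 2)/(O - 3)) = 7*(-2 - (-6)/(-3 + O)) = 7*(-2 + 6/(-3 + O)) = -14 + 42/(-3 + O))
-67*v(-11) + 70 = -938*(6 - 1*(-11))/(-3 - 11) + 70 = -938*(6 + 11)/(-14) + 70 = -938*(-1)*17/14 + 70 = -67*(-17) + 70 = 1139 + 70 = 1209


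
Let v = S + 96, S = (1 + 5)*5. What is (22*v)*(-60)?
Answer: -166320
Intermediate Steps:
S = 30 (S = 6*5 = 30)
v = 126 (v = 30 + 96 = 126)
(22*v)*(-60) = (22*126)*(-60) = 2772*(-60) = -166320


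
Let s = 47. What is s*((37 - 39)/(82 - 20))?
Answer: -47/31 ≈ -1.5161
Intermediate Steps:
s*((37 - 39)/(82 - 20)) = 47*((37 - 39)/(82 - 20)) = 47*(-2/62) = 47*(-2*1/62) = 47*(-1/31) = -47/31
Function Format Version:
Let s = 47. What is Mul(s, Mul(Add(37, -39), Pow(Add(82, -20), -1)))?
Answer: Rational(-47, 31) ≈ -1.5161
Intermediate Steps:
Mul(s, Mul(Add(37, -39), Pow(Add(82, -20), -1))) = Mul(47, Mul(Add(37, -39), Pow(Add(82, -20), -1))) = Mul(47, Mul(-2, Pow(62, -1))) = Mul(47, Mul(-2, Rational(1, 62))) = Mul(47, Rational(-1, 31)) = Rational(-47, 31)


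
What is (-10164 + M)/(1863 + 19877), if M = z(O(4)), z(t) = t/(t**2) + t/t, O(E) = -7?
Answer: -35571/76090 ≈ -0.46749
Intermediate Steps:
z(t) = 1 + 1/t (z(t) = t/t**2 + 1 = 1/t + 1 = 1 + 1/t)
M = 6/7 (M = (1 - 7)/(-7) = -1/7*(-6) = 6/7 ≈ 0.85714)
(-10164 + M)/(1863 + 19877) = (-10164 + 6/7)/(1863 + 19877) = -71142/7/21740 = -71142/7*1/21740 = -35571/76090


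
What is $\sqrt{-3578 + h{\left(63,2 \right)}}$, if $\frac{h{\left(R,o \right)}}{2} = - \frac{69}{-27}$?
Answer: $\frac{2 i \sqrt{8039}}{3} \approx 59.774 i$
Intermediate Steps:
$h{\left(R,o \right)} = \frac{46}{9}$ ($h{\left(R,o \right)} = 2 \left(- \frac{69}{-27}\right) = 2 \left(\left(-69\right) \left(- \frac{1}{27}\right)\right) = 2 \cdot \frac{23}{9} = \frac{46}{9}$)
$\sqrt{-3578 + h{\left(63,2 \right)}} = \sqrt{-3578 + \frac{46}{9}} = \sqrt{- \frac{32156}{9}} = \frac{2 i \sqrt{8039}}{3}$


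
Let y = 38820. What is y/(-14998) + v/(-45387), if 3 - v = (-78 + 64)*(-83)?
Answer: -872270329/340357113 ≈ -2.5628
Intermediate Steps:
v = -1159 (v = 3 - (-78 + 64)*(-83) = 3 - (-14)*(-83) = 3 - 1*1162 = 3 - 1162 = -1159)
y/(-14998) + v/(-45387) = 38820/(-14998) - 1159/(-45387) = 38820*(-1/14998) - 1159*(-1/45387) = -19410/7499 + 1159/45387 = -872270329/340357113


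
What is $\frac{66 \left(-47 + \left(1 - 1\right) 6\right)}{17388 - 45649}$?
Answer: $\frac{3102}{28261} \approx 0.10976$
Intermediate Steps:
$\frac{66 \left(-47 + \left(1 - 1\right) 6\right)}{17388 - 45649} = \frac{66 \left(-47 + 0 \cdot 6\right)}{-28261} = 66 \left(-47 + 0\right) \left(- \frac{1}{28261}\right) = 66 \left(-47\right) \left(- \frac{1}{28261}\right) = \left(-3102\right) \left(- \frac{1}{28261}\right) = \frac{3102}{28261}$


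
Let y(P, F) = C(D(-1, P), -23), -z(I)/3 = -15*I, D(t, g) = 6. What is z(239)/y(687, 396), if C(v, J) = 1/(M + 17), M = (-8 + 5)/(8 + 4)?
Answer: 720585/4 ≈ 1.8015e+5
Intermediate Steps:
M = -1/4 (M = -3/12 = -3*1/12 = -1/4 ≈ -0.25000)
z(I) = 45*I (z(I) = -(-45)*I = 45*I)
C(v, J) = 4/67 (C(v, J) = 1/(-1/4 + 17) = 1/(67/4) = 4/67)
y(P, F) = 4/67
z(239)/y(687, 396) = (45*239)/(4/67) = 10755*(67/4) = 720585/4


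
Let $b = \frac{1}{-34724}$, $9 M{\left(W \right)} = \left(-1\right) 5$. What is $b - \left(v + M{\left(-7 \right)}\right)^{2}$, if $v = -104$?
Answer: $- \frac{30747442325}{2812644} \approx -10932.0$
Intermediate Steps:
$M{\left(W \right)} = - \frac{5}{9}$ ($M{\left(W \right)} = \frac{\left(-1\right) 5}{9} = \frac{1}{9} \left(-5\right) = - \frac{5}{9}$)
$b = - \frac{1}{34724} \approx -2.8799 \cdot 10^{-5}$
$b - \left(v + M{\left(-7 \right)}\right)^{2} = - \frac{1}{34724} - \left(-104 - \frac{5}{9}\right)^{2} = - \frac{1}{34724} - \left(- \frac{941}{9}\right)^{2} = - \frac{1}{34724} - \frac{885481}{81} = - \frac{30747442325}{2812644}$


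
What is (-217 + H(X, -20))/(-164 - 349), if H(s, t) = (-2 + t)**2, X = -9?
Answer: -89/171 ≈ -0.52047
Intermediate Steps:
(-217 + H(X, -20))/(-164 - 349) = (-217 + (-2 - 20)**2)/(-164 - 349) = (-217 + (-22)**2)/(-513) = (-217 + 484)*(-1/513) = 267*(-1/513) = -89/171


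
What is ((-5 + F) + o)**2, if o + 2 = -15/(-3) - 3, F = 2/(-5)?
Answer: 729/25 ≈ 29.160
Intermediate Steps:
F = -2/5 (F = 2*(-1/5) = -2/5 ≈ -0.40000)
o = 0 (o = -2 + (-15/(-3) - 3) = -2 + (-15*(-1)/3 - 3) = -2 + (-3*(-5/3) - 3) = -2 + (5 - 3) = -2 + 2 = 0)
((-5 + F) + o)**2 = ((-5 - 2/5) + 0)**2 = (-27/5 + 0)**2 = (-27/5)**2 = 729/25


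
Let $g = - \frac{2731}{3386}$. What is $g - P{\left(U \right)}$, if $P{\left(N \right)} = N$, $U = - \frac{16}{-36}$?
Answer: $- \frac{38123}{30474} \approx -1.251$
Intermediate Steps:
$U = \frac{4}{9}$ ($U = \left(-16\right) \left(- \frac{1}{36}\right) = \frac{4}{9} \approx 0.44444$)
$g = - \frac{2731}{3386}$ ($g = \left(-2731\right) \frac{1}{3386} = - \frac{2731}{3386} \approx -0.80656$)
$g - P{\left(U \right)} = - \frac{2731}{3386} - \frac{4}{9} = - \frac{38123}{30474}$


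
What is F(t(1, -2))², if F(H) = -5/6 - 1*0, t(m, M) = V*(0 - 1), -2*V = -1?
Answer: 25/36 ≈ 0.69444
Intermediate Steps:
V = ½ (V = -½*(-1) = ½ ≈ 0.50000)
t(m, M) = -½ (t(m, M) = (0 - 1)/2 = (½)*(-1) = -½)
F(H) = -⅚ (F(H) = -5*⅙ + 0 = -⅚ + 0 = -⅚)
F(t(1, -2))² = (-⅚)² = 25/36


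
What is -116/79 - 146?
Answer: -11650/79 ≈ -147.47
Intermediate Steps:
-116/79 - 146 = -11650/79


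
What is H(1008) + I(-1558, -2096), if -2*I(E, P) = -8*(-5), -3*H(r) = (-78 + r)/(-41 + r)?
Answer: -19650/967 ≈ -20.321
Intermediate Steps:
H(r) = -(-78 + r)/(3*(-41 + r))
I(E, P) = -20 (I(E, P) = -(-4)*(-5) = -½*40 = -20)
H(1008) + I(-1558, -2096) = (78 - 1*1008)/(3*(-41 + 1008)) - 20 = (⅓)*(78 - 1008)/967 - 20 = (⅓)*(1/967)*(-930) - 20 = -310/967 - 20 = -19650/967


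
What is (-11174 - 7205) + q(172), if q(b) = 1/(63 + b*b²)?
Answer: -93521743668/5088511 ≈ -18379.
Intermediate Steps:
q(b) = 1/(63 + b³)
(-11174 - 7205) + q(172) = (-11174 - 7205) + 1/(63 + 172³) = -18379 + 1/(63 + 5088448) = -18379 + 1/5088511 = -93521743668/5088511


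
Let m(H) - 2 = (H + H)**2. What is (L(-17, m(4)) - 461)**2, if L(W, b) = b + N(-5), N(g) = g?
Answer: 160000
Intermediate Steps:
m(H) = 2 + 4*H**2 (m(H) = 2 + (H + H)**2 = 2 + (2*H)**2 = 2 + 4*H**2)
L(W, b) = -5 + b (L(W, b) = b - 5 = -5 + b)
(L(-17, m(4)) - 461)**2 = ((-5 + (2 + 4*4**2)) - 461)**2 = ((-5 + (2 + 4*16)) - 461)**2 = ((-5 + (2 + 64)) - 461)**2 = ((-5 + 66) - 461)**2 = (61 - 461)**2 = (-400)**2 = 160000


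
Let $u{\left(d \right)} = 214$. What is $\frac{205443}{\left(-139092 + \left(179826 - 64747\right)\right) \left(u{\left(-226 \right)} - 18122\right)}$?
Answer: $\frac{205443}{430024804} \approx 0.00047775$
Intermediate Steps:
$\frac{205443}{\left(-139092 + \left(179826 - 64747\right)\right) \left(u{\left(-226 \right)} - 18122\right)} = \frac{205443}{\left(-139092 + \left(179826 - 64747\right)\right) \left(214 - 18122\right)} = \frac{205443}{\left(-139092 + 115079\right) \left(-17908\right)} = \frac{205443}{\left(-24013\right) \left(-17908\right)} = \frac{205443}{430024804}$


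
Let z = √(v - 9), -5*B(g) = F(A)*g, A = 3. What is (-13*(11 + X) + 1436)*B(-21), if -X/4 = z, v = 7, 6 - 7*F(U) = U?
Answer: 11637/5 + 468*I*√2/5 ≈ 2327.4 + 132.37*I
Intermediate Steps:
F(U) = 6/7 - U/7
B(g) = -3*g/35 (B(g) = -(6/7 - ⅐*3)*g/5 = -(6/7 - 3/7)*g/5 = -3*g/35)
z = I*√2 (z = √(7 - 9) = √(-2) = I*√2 ≈ 1.4142*I)
X = -4*I*√2 ≈ -5.6569*I
(-13*(11 + X) + 1436)*B(-21) = (-13*(11 - 4*I*√2) + 1436)*(-3/35*(-21)) = ((-143 + 52*I*√2) + 1436)*(9/5) = (1293 + 52*I*√2)*(9/5) = 11637/5 + 468*I*√2/5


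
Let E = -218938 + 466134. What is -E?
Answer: -247196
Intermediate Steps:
E = 247196
-E = -1*247196 = -247196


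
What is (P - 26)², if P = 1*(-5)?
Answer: 961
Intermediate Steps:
P = -5
(P - 26)² = (-5 - 26)² = (-31)² = 961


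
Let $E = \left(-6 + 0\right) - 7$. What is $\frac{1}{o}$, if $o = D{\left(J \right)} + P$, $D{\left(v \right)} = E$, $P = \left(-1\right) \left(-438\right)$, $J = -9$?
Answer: $\frac{1}{425} \approx 0.0023529$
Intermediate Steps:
$E = -13$ ($E = -6 - 7 = -13$)
$P = 438$
$D{\left(v \right)} = -13$
$o = 425$ ($o = -13 + 438 = 425$)
$\frac{1}{o} = \frac{1}{425}$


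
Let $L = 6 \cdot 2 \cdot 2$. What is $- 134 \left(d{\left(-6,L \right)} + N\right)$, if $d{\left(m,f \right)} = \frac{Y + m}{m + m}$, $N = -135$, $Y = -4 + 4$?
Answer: $18023$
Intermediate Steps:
$L = 24$ ($L = 12 \cdot 2 = 24$)
$Y = 0$
$d{\left(m,f \right)} = \frac{1}{2}$ ($d{\left(m,f \right)} = \frac{0 + m}{m + m} = \frac{m}{2 m} = m \frac{1}{2 m} = \frac{1}{2}$)
$- 134 \left(d{\left(-6,L \right)} + N\right) = - 134 \left(\frac{1}{2} - 135\right) = \left(-134\right) \left(- \frac{269}{2}\right) = 18023$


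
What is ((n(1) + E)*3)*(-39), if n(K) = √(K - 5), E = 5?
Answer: -585 - 234*I ≈ -585.0 - 234.0*I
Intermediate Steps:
n(K) = √(-5 + K)
((n(1) + E)*3)*(-39) = ((√(-5 + 1) + 5)*3)*(-39) = ((√(-4) + 5)*3)*(-39) = ((2*I + 5)*3)*(-39) = ((5 + 2*I)*3)*(-39) = (15 + 6*I)*(-39) = -585 - 234*I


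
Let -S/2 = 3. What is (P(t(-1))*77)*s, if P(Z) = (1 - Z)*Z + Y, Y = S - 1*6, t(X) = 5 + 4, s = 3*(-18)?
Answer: 349272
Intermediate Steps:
S = -6 (S = -2*3 = -6)
s = -54
t(X) = 9
Y = -12 (Y = -6 - 1*6 = -6 - 6 = -12)
P(Z) = -12 + Z*(1 - Z) (P(Z) = (1 - Z)*Z - 12 = Z*(1 - Z) - 12 = -12 + Z*(1 - Z))
(P(t(-1))*77)*s = ((-12 + 9 - 1*9**2)*77)*(-54) = ((-12 + 9 - 1*81)*77)*(-54) = ((-12 + 9 - 81)*77)*(-54) = -84*77*(-54) = -6468*(-54) = 349272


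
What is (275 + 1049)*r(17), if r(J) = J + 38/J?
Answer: 432948/17 ≈ 25468.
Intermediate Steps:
(275 + 1049)*r(17) = (275 + 1049)*(17 + 38/17) = 1324*(17 + 38*(1/17)) = 1324*(17 + 38/17) = 1324*(327/17) = 432948/17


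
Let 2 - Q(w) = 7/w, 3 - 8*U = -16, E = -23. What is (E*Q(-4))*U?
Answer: -6555/32 ≈ -204.84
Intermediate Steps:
U = 19/8 (U = 3/8 - ⅛*(-16) = 3/8 + 2 = 19/8 ≈ 2.3750)
Q(w) = 2 - 7/w
(E*Q(-4))*U = -23*(2 - 7/(-4))*(19/8) = -23*(2 - 7*(-¼))*(19/8) = -23*(2 + 7/4)*(19/8) = -23*15/4*(19/8) = -345/4*19/8 = -6555/32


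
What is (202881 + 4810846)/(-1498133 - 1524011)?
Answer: -5013727/3022144 ≈ -1.6590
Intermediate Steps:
(202881 + 4810846)/(-1498133 - 1524011) = 5013727/(-3022144) = 5013727*(-1/3022144) = -5013727/3022144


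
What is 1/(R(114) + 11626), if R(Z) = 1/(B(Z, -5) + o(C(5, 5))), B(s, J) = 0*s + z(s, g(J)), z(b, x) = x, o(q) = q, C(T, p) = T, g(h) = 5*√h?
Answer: 1743905/20274697661 + 5*I*√5/20274697661 ≈ 8.6014e-5 + 5.5144e-10*I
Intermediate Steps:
B(s, J) = 5*√J (B(s, J) = 0*s + 5*√J = 0 + 5*√J = 5*√J)
R(Z) = 1/(5 + 5*I*√5) (R(Z) = 1/(5*√(-5) + 5) = 1/(5*(I*√5) + 5) = 1/(5*I*√5 + 5) = 1/(5 + 5*I*√5))
1/(R(114) + 11626) = 1/((1/30 - I*√5/30) + 11626) = 1/(348781/30 - I*√5/30)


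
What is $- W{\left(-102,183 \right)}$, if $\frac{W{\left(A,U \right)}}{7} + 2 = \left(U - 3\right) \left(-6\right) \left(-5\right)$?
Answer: $-37786$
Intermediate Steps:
$W{\left(A,U \right)} = -644 + 210 U$ ($W{\left(A,U \right)} = -14 + 7 \left(U - 3\right) \left(-6\right) \left(-5\right) = -14 + 7 \left(-3 + U\right) \left(-6\right) \left(-5\right) = -14 + 7 \left(18 - 6 U\right) \left(-5\right) = -14 + 7 \left(-90 + 30 U\right) = -14 + \left(-630 + 210 U\right) = -644 + 210 U$)
$- W{\left(-102,183 \right)} = - (-644 + 210 \cdot 183) = - (-644 + 38430) = \left(-1\right) 37786 = -37786$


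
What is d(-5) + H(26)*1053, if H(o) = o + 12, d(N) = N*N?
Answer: 40039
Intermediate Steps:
d(N) = N**2
H(o) = 12 + o
d(-5) + H(26)*1053 = (-5)**2 + (12 + 26)*1053 = 25 + 38*1053 = 25 + 40014 = 40039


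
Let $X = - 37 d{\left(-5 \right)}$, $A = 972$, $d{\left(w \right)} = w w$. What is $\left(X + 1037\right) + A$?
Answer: $1084$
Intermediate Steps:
$d{\left(w \right)} = w^{2}$
$X = -925$ ($X = - 37 \left(-5\right)^{2} = \left(-37\right) 25 = -925$)
$\left(X + 1037\right) + A = \left(-925 + 1037\right) + 972 = 112 + 972 = 1084$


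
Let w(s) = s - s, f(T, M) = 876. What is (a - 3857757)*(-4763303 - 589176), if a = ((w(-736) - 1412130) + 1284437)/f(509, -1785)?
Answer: 18088824950833175/876 ≈ 2.0649e+13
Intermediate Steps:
w(s) = 0
a = -127693/876 (a = ((0 - 1412130) + 1284437)/876 = (-1412130 + 1284437)*(1/876) = -127693*1/876 = -127693/876 ≈ -145.77)
(a - 3857757)*(-4763303 - 589176) = (-127693/876 - 3857757)*(-4763303 - 589176) = -3379522825/876*(-5352479) = 18088824950833175/876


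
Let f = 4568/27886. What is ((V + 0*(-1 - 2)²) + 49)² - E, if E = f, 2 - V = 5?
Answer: 29501104/13943 ≈ 2115.8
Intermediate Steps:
V = -3 (V = 2 - 1*5 = 2 - 5 = -3)
f = 2284/13943 (f = 4568*(1/27886) = 2284/13943 ≈ 0.16381)
E = 2284/13943 ≈ 0.16381
((V + 0*(-1 - 2)²) + 49)² - E = ((-3 + 0*(-1 - 2)²) + 49)² - 1*2284/13943 = ((-3 + 0*(-3)²) + 49)² - 2284/13943 = ((-3 + 0*9) + 49)² - 2284/13943 = ((-3 + 0) + 49)² - 2284/13943 = (-3 + 49)² - 2284/13943 = 46² - 2284/13943 = 2116 - 2284/13943 = 29501104/13943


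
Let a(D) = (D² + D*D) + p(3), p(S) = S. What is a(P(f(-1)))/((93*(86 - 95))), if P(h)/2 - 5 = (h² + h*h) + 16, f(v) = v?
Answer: -4235/837 ≈ -5.0597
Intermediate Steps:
P(h) = 42 + 4*h² (P(h) = 10 + 2*((h² + h*h) + 16) = 10 + 2*((h² + h²) + 16) = 10 + 2*(2*h² + 16) = 10 + 2*(16 + 2*h²) = 10 + (32 + 4*h²) = 42 + 4*h²)
a(D) = 3 + 2*D² (a(D) = (D² + D*D) + 3 = (D² + D²) + 3 = 2*D² + 3 = 3 + 2*D²)
a(P(f(-1)))/((93*(86 - 95))) = (3 + 2*(42 + 4*(-1)²)²)/((93*(86 - 95))) = (3 + 2*(42 + 4*1)²)/((93*(-9))) = (3 + 2*(42 + 4)²)/(-837) = (3 + 2*46²)*(-1/837) = (3 + 2*2116)*(-1/837) = (3 + 4232)*(-1/837) = 4235*(-1/837) = -4235/837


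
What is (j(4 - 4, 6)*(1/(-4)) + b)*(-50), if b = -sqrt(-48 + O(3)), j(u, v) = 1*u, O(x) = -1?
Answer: 350*I ≈ 350.0*I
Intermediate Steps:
j(u, v) = u
b = -7*I (b = -sqrt(-48 - 1) = -sqrt(-49) = -7*I ≈ -7.0*I)
(j(4 - 4, 6)*(1/(-4)) + b)*(-50) = ((4 - 4)*(1/(-4)) - 7*I)*(-50) = (0*(1*(-1/4)) - 7*I)*(-50) = (0*(-1/4) - 7*I)*(-50) = (0 - 7*I)*(-50) = -7*I*(-50) = 350*I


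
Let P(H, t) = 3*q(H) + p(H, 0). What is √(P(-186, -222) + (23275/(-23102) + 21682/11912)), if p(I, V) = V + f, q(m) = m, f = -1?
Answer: I*√660493444062434557/34398878 ≈ 23.626*I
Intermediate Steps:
p(I, V) = -1 + V (p(I, V) = V - 1 = -1 + V)
P(H, t) = -1 + 3*H (P(H, t) = 3*H + (-1 + 0) = 3*H - 1 = -1 + 3*H)
√(P(-186, -222) + (23275/(-23102) + 21682/11912)) = √((-1 + 3*(-186)) + (23275/(-23102) + 21682/11912)) = √((-1 - 558) + (23275*(-1/23102) + 21682*(1/11912))) = √(-559 + (-23275/23102 + 10841/5956)) = √(-559 + 55911441/68797756) = √(-38402034163/68797756) = I*√660493444062434557/34398878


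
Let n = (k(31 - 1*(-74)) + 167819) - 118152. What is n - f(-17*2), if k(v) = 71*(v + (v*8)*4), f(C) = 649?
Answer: 295033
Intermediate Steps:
k(v) = 2343*v (k(v) = 71*(v + (8*v)*4) = 71*(v + 32*v) = 71*(33*v) = 2343*v)
n = 295682 (n = (2343*(31 - 1*(-74)) + 167819) - 118152 = (2343*(31 + 74) + 167819) - 118152 = (2343*105 + 167819) - 118152 = (246015 + 167819) - 118152 = 413834 - 118152 = 295682)
n - f(-17*2) = 295682 - 1*649 = 295682 - 649 = 295033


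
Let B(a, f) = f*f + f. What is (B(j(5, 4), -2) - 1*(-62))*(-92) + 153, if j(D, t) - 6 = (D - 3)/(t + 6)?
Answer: -5735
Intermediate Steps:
j(D, t) = 6 + (-3 + D)/(6 + t) (j(D, t) = 6 + (D - 3)/(t + 6) = 6 + (-3 + D)/(6 + t))
B(a, f) = f + f² (B(a, f) = f² + f = f + f²)
(B(j(5, 4), -2) - 1*(-62))*(-92) + 153 = (-2*(1 - 2) - 1*(-62))*(-92) + 153 = (-2*(-1) + 62)*(-92) + 153 = (2 + 62)*(-92) + 153 = 64*(-92) + 153 = -5888 + 153 = -5735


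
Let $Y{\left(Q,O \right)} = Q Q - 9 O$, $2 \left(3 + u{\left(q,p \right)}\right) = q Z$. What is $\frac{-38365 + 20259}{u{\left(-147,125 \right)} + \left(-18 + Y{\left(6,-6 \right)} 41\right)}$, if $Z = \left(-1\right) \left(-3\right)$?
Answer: $- \frac{3292}{627} \approx -5.2504$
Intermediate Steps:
$Z = 3$
$u{\left(q,p \right)} = -3 + \frac{3 q}{2}$ ($u{\left(q,p \right)} = -3 + \frac{q 3}{2} = -3 + \frac{3 q}{2}$)
$Y{\left(Q,O \right)} = Q^{2} - 9 O$
$\frac{-38365 + 20259}{u{\left(-147,125 \right)} + \left(-18 + Y{\left(6,-6 \right)} 41\right)} = \frac{-38365 + 20259}{\left(-3 + \frac{3}{2} \left(-147\right)\right) - \left(18 - \left(6^{2} - -54\right) 41\right)} = - \frac{18106}{\left(-3 - \frac{441}{2}\right) - \left(18 - \left(36 + 54\right) 41\right)} = - \frac{18106}{- \frac{447}{2} + \left(-18 + 90 \cdot 41\right)} = - \frac{18106}{- \frac{447}{2} + \left(-18 + 3690\right)} = - \frac{18106}{- \frac{447}{2} + 3672} = - \frac{18106}{\frac{6897}{2}} = \left(-18106\right) \frac{2}{6897} = - \frac{3292}{627}$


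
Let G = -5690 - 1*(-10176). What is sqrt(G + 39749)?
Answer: 3*sqrt(4915) ≈ 210.32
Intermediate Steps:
G = 4486 (G = -5690 + 10176 = 4486)
sqrt(G + 39749) = sqrt(4486 + 39749) = sqrt(44235) = 3*sqrt(4915)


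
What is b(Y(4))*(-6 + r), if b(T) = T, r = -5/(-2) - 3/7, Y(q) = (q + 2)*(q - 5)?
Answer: 165/7 ≈ 23.571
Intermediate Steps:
Y(q) = (-5 + q)*(2 + q) (Y(q) = (2 + q)*(-5 + q) = (-5 + q)*(2 + q))
r = 29/14 (r = -5*(-½) - 3*⅐ = 5/2 - 3/7 = 29/14 ≈ 2.0714)
b(Y(4))*(-6 + r) = (-10 + 4² - 3*4)*(-6 + 29/14) = (-10 + 16 - 12)*(-55/14) = -6*(-55/14) = 165/7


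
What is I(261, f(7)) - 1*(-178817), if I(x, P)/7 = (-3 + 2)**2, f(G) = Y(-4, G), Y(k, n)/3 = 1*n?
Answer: 178824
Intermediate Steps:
Y(k, n) = 3*n (Y(k, n) = 3*(1*n) = 3*n)
f(G) = 3*G
I(x, P) = 7 (I(x, P) = 7*(-3 + 2)**2 = 7*(-1)**2 = 7*1 = 7)
I(261, f(7)) - 1*(-178817) = 7 - 1*(-178817) = 7 + 178817 = 178824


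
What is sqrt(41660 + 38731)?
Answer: sqrt(80391) ≈ 283.53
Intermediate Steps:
sqrt(41660 + 38731) = sqrt(80391)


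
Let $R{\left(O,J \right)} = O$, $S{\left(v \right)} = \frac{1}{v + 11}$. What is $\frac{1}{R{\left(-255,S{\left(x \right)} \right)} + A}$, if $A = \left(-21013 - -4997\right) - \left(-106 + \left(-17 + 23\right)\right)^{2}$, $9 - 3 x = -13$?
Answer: $- \frac{1}{26271} \approx -3.8065 \cdot 10^{-5}$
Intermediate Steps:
$x = \frac{22}{3}$ ($x = 3 - - \frac{13}{3} = 3 + \frac{13}{3} = \frac{22}{3} \approx 7.3333$)
$S{\left(v \right)} = \frac{1}{11 + v}$
$A = -26016$ ($A = \left(-21013 + 4997\right) - \left(-106 + 6\right)^{2} = -16016 - \left(-100\right)^{2} = -16016 - 10000 = -26016$)
$\frac{1}{R{\left(-255,S{\left(x \right)} \right)} + A} = \frac{1}{-255 - 26016} = \frac{1}{-26271} = - \frac{1}{26271}$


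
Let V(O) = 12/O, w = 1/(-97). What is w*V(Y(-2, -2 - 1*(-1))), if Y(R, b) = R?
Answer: 6/97 ≈ 0.061856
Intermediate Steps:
w = -1/97 ≈ -0.010309
w*V(Y(-2, -2 - 1*(-1))) = -12/(97*(-2)) = -12*(-1)/(97*2) = -1/97*(-6) = 6/97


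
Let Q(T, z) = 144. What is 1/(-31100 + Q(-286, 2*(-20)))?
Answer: -1/30956 ≈ -3.2304e-5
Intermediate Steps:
1/(-31100 + Q(-286, 2*(-20))) = 1/(-31100 + 144) = 1/(-30956) = -1/30956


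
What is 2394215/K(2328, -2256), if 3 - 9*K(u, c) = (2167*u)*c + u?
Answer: 7182645/3793670777 ≈ 0.0018933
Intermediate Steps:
K(u, c) = 1/3 - u/9 - 2167*c*u/9 (K(u, c) = 1/3 - ((2167*u)*c + u)/9 = 1/3 - (2167*c*u + u)/9 = 1/3 - (u + 2167*c*u)/9 = 1/3 + (-u/9 - 2167*c*u/9) = 1/3 - u/9 - 2167*c*u/9)
2394215/K(2328, -2256) = 2394215/(1/3 - 1/9*2328 - 2167/9*(-2256)*2328) = 2394215/(1/3 - 776/3 + 1264557184) = 2394215/(3793670777/3) = 2394215*(3/3793670777) = 7182645/3793670777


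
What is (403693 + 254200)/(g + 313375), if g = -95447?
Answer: 657893/217928 ≈ 3.0189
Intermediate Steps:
(403693 + 254200)/(g + 313375) = (403693 + 254200)/(-95447 + 313375) = 657893/217928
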